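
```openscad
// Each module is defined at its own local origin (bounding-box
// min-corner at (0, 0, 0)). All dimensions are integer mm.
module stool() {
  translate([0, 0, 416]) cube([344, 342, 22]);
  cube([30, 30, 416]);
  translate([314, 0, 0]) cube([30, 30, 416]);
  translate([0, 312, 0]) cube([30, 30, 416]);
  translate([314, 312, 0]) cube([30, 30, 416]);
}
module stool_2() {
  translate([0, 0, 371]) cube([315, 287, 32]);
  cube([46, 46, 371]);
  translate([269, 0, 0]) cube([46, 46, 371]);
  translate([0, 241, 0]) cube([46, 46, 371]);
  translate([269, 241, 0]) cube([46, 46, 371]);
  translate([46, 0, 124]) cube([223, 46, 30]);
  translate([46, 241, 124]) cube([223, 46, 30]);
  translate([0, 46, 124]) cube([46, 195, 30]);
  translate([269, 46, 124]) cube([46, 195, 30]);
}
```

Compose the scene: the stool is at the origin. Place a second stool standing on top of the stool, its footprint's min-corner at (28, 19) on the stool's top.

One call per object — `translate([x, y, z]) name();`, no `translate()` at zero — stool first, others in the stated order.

stool();
translate([28, 19, 438]) stool_2();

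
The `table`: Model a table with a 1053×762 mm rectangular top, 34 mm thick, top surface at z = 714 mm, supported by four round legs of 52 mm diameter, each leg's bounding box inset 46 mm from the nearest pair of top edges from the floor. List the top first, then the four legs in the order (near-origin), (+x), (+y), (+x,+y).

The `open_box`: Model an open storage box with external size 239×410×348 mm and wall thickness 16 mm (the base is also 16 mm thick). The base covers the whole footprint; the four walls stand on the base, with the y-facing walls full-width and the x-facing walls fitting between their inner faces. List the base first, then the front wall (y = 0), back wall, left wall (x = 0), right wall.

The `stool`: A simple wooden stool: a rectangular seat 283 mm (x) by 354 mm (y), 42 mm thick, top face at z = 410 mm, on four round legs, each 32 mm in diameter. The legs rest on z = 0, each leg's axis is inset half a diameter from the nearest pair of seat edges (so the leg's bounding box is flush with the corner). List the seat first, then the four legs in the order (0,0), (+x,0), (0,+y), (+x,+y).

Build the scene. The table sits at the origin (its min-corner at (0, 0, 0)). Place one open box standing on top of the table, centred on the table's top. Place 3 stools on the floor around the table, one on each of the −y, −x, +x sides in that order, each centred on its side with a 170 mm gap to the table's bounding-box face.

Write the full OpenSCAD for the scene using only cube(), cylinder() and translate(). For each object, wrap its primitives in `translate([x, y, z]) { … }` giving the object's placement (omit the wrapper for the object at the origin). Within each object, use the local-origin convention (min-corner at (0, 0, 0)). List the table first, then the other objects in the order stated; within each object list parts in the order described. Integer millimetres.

translate([0, 0, 680]) cube([1053, 762, 34]);
translate([72, 72, 0]) cylinder(h = 680, r = 26);
translate([981, 72, 0]) cylinder(h = 680, r = 26);
translate([72, 690, 0]) cylinder(h = 680, r = 26);
translate([981, 690, 0]) cylinder(h = 680, r = 26);
translate([407, 176, 714]) {
  cube([239, 410, 16]);
  translate([0, 0, 16]) cube([239, 16, 332]);
  translate([0, 394, 16]) cube([239, 16, 332]);
  translate([0, 16, 16]) cube([16, 378, 332]);
  translate([223, 16, 16]) cube([16, 378, 332]);
}
translate([385, -524, 0]) {
  translate([0, 0, 368]) cube([283, 354, 42]);
  translate([16, 16, 0]) cylinder(h = 368, r = 16);
  translate([267, 16, 0]) cylinder(h = 368, r = 16);
  translate([16, 338, 0]) cylinder(h = 368, r = 16);
  translate([267, 338, 0]) cylinder(h = 368, r = 16);
}
translate([-453, 204, 0]) {
  translate([0, 0, 368]) cube([283, 354, 42]);
  translate([16, 16, 0]) cylinder(h = 368, r = 16);
  translate([267, 16, 0]) cylinder(h = 368, r = 16);
  translate([16, 338, 0]) cylinder(h = 368, r = 16);
  translate([267, 338, 0]) cylinder(h = 368, r = 16);
}
translate([1223, 204, 0]) {
  translate([0, 0, 368]) cube([283, 354, 42]);
  translate([16, 16, 0]) cylinder(h = 368, r = 16);
  translate([267, 16, 0]) cylinder(h = 368, r = 16);
  translate([16, 338, 0]) cylinder(h = 368, r = 16);
  translate([267, 338, 0]) cylinder(h = 368, r = 16);
}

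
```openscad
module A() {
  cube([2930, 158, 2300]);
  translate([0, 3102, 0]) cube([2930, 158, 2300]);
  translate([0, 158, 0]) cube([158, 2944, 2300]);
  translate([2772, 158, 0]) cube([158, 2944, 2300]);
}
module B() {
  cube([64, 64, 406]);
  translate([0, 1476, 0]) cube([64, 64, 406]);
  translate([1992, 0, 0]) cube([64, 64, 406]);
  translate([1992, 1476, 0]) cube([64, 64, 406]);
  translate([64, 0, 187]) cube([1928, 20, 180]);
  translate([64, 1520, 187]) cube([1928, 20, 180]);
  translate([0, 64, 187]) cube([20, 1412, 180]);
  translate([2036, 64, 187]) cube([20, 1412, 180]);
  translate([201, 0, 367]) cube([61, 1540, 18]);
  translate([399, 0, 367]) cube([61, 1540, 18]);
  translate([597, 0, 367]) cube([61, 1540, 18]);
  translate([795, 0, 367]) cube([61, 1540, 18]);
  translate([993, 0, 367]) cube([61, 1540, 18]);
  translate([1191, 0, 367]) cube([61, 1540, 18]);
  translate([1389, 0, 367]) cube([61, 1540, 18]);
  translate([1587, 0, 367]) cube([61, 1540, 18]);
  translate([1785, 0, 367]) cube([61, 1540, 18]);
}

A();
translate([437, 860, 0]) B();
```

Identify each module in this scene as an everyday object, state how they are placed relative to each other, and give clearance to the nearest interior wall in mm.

Clearances: x = 279, y = 702; minimum 279 mm.

A is a house frame. B is a bed frame. The bed frame sits inside the house frame, centred. The clearance to the nearest interior wall is 279 mm.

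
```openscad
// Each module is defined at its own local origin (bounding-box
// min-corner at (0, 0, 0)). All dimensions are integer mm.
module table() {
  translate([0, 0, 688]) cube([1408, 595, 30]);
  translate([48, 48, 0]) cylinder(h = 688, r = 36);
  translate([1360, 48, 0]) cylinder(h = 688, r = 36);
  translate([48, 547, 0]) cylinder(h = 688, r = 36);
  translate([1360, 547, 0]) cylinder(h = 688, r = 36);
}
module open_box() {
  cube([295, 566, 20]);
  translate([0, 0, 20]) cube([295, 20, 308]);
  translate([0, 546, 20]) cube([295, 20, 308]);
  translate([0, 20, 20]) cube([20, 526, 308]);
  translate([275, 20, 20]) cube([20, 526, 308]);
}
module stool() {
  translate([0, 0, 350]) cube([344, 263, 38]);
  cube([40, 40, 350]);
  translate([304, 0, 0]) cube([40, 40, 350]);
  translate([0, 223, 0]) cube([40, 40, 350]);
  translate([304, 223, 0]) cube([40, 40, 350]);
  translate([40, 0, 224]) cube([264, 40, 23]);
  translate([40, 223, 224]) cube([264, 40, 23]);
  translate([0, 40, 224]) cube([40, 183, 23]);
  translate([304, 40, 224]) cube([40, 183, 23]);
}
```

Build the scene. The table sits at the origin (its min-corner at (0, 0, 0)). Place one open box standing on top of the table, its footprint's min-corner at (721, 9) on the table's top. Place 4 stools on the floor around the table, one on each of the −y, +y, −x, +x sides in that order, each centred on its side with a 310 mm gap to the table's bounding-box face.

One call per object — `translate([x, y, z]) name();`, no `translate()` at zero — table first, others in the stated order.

table();
translate([721, 9, 718]) open_box();
translate([532, -573, 0]) stool();
translate([532, 905, 0]) stool();
translate([-654, 166, 0]) stool();
translate([1718, 166, 0]) stool();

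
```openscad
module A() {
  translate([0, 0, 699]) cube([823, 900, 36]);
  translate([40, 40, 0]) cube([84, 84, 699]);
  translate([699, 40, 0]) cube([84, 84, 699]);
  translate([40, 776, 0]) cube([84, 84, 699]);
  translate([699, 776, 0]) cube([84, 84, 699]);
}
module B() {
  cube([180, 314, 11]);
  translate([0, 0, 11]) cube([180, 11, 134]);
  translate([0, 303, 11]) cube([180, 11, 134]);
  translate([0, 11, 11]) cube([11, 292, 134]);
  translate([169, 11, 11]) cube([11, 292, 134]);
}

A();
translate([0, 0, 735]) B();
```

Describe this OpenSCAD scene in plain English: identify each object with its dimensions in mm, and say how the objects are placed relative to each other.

A is a table with a 823×900 mm rectangular top, 36 mm thick, top surface at z = 735 mm, supported by four 84×84 mm square legs, each inset 40 mm from the nearest pair of top edges, running from the floor.

B is an open storage box with external size 180×314×145 mm and wall thickness 11 mm (the base is also 11 mm thick). The base covers the whole footprint; the four walls stand on the base, with the y-facing walls full-width and the x-facing walls fitting between their inner faces.

The open box is on top of the table.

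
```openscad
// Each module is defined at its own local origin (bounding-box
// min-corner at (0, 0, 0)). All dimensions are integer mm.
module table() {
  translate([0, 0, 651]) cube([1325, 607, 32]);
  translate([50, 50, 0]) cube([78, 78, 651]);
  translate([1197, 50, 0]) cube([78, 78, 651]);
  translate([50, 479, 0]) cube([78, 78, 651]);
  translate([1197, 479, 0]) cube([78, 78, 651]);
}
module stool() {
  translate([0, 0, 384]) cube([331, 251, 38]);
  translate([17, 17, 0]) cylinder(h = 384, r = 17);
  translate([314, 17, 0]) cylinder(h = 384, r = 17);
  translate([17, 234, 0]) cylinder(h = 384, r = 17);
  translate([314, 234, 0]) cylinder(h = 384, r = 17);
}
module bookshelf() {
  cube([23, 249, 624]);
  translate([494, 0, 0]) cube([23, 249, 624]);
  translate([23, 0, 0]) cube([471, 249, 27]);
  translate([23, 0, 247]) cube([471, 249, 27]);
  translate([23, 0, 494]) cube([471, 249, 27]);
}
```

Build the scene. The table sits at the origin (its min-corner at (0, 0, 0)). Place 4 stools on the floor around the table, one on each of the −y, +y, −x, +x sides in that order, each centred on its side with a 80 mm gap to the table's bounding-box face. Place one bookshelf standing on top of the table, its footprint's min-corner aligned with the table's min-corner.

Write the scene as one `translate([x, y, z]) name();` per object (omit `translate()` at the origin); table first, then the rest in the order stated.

table();
translate([497, -331, 0]) stool();
translate([497, 687, 0]) stool();
translate([-411, 178, 0]) stool();
translate([1405, 178, 0]) stool();
translate([0, 0, 683]) bookshelf();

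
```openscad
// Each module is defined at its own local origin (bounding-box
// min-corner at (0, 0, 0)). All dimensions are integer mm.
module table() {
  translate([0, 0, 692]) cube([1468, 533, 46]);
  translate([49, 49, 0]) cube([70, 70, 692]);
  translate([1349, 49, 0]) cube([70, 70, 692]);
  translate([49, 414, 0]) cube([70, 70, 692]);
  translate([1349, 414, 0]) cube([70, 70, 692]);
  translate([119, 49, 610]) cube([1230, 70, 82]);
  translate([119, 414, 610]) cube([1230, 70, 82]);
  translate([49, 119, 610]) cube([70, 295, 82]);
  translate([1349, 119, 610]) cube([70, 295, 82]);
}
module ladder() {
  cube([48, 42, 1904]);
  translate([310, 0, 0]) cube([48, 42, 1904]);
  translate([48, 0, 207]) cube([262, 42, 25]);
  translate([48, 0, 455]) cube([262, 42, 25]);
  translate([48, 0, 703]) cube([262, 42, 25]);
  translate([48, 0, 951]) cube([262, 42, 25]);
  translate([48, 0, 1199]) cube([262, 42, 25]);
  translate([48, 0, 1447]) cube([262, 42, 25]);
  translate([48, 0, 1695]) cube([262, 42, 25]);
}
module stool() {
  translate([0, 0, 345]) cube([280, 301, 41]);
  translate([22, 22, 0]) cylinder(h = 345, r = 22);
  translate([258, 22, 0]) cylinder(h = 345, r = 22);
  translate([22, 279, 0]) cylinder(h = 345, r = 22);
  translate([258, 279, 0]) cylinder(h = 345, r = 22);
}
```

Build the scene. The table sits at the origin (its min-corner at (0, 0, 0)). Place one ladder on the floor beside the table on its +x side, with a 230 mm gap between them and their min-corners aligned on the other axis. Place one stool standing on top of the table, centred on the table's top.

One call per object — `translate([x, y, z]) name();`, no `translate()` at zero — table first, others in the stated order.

table();
translate([1698, 0, 0]) ladder();
translate([594, 116, 738]) stool();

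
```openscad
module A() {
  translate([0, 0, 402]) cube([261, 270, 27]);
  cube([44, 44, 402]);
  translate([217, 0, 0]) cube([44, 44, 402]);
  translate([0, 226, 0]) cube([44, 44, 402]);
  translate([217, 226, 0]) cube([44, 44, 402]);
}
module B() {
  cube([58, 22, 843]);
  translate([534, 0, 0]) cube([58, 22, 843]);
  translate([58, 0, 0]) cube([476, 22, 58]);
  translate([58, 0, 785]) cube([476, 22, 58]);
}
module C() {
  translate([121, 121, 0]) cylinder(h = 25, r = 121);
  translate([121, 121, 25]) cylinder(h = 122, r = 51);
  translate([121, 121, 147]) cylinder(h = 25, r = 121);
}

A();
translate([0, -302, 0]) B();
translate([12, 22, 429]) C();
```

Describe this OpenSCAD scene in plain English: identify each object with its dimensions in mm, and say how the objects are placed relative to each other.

A is a four-legged stool. The seat is a 261×270×27 mm slab whose top surface is at z = 429 mm; four square legs, each 44×44 mm in cross-section, run from the floor (z = 0) to the underside of the seat, each flush with a corner of the seat.

B is a picture frame with a 476×727 mm rectangular opening (x by z) and a uniform 58 mm border on every side. Frame depth is 22 mm along y. It is built from two vertical stiles running the full outside height and two horizontal rails spanning the gap between the stiles.

C is a spool: two coaxial disc flanges of radius 121 mm and thickness 25 mm, joined by a core cylinder of radius 51 mm and height 122 mm. The lower flange rests on z = 0 and the three cylinders share a vertical axis.

The picture frame is on the floor beside the stool on its −y side. The spool is on top of the stool.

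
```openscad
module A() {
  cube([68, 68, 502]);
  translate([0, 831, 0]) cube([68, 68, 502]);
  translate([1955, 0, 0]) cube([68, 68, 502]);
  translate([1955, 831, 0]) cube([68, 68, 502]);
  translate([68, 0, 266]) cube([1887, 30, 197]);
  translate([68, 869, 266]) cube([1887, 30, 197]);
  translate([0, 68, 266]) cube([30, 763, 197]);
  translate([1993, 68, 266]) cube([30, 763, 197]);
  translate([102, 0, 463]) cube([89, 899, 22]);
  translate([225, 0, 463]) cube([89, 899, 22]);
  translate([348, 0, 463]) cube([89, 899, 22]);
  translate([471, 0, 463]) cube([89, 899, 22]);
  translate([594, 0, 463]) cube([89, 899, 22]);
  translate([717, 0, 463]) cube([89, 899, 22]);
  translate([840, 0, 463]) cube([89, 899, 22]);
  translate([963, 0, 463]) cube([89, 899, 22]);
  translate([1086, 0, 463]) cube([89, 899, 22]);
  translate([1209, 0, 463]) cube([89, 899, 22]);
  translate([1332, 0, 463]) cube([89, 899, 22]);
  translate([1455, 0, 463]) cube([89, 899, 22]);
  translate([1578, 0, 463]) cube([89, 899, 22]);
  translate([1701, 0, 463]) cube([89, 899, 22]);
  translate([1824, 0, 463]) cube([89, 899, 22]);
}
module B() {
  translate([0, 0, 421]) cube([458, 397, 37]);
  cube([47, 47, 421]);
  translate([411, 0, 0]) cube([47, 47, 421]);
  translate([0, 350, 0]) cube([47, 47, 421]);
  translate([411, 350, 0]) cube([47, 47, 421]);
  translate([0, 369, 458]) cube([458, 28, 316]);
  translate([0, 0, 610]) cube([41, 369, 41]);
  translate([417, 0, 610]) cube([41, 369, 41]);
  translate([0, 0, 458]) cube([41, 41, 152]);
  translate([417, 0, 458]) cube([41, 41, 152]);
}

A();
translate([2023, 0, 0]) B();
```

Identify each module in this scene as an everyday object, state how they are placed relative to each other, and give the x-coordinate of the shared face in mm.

The bed frame's +x face and the chair's −x face are both at x = 2023 mm.

A is a bed frame. B is a chair. The chair is against the bed frame's +x side, with their −y faces flush. The x-coordinate of the shared face is 2023 mm.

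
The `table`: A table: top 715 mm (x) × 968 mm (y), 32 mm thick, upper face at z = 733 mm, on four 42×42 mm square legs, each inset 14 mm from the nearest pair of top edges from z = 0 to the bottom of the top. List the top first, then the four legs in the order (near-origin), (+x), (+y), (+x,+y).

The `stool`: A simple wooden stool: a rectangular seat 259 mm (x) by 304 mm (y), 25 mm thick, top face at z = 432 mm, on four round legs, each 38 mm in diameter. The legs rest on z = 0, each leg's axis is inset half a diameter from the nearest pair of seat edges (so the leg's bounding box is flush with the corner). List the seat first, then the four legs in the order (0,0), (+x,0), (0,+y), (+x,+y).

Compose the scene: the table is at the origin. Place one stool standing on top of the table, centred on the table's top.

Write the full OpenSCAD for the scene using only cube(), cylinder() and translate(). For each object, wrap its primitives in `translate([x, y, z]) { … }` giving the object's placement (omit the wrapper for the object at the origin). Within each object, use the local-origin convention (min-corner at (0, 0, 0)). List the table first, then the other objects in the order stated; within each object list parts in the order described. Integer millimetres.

translate([0, 0, 701]) cube([715, 968, 32]);
translate([14, 14, 0]) cube([42, 42, 701]);
translate([659, 14, 0]) cube([42, 42, 701]);
translate([14, 912, 0]) cube([42, 42, 701]);
translate([659, 912, 0]) cube([42, 42, 701]);
translate([228, 332, 733]) {
  translate([0, 0, 407]) cube([259, 304, 25]);
  translate([19, 19, 0]) cylinder(h = 407, r = 19);
  translate([240, 19, 0]) cylinder(h = 407, r = 19);
  translate([19, 285, 0]) cylinder(h = 407, r = 19);
  translate([240, 285, 0]) cylinder(h = 407, r = 19);
}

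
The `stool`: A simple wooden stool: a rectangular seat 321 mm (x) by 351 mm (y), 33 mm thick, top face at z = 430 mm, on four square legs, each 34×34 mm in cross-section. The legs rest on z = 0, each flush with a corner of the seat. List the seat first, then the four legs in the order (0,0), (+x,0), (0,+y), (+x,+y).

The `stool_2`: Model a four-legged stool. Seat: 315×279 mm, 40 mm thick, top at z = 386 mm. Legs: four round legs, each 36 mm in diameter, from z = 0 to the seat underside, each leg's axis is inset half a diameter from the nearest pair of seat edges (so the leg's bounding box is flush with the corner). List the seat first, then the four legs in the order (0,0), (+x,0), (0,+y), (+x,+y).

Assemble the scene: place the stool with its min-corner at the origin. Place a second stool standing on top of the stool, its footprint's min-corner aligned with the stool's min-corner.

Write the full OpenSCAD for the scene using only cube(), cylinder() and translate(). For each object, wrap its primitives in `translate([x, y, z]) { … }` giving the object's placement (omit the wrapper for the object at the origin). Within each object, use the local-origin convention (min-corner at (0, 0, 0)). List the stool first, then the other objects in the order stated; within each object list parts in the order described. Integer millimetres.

translate([0, 0, 397]) cube([321, 351, 33]);
cube([34, 34, 397]);
translate([287, 0, 0]) cube([34, 34, 397]);
translate([0, 317, 0]) cube([34, 34, 397]);
translate([287, 317, 0]) cube([34, 34, 397]);
translate([0, 0, 430]) {
  translate([0, 0, 346]) cube([315, 279, 40]);
  translate([18, 18, 0]) cylinder(h = 346, r = 18);
  translate([297, 18, 0]) cylinder(h = 346, r = 18);
  translate([18, 261, 0]) cylinder(h = 346, r = 18);
  translate([297, 261, 0]) cylinder(h = 346, r = 18);
}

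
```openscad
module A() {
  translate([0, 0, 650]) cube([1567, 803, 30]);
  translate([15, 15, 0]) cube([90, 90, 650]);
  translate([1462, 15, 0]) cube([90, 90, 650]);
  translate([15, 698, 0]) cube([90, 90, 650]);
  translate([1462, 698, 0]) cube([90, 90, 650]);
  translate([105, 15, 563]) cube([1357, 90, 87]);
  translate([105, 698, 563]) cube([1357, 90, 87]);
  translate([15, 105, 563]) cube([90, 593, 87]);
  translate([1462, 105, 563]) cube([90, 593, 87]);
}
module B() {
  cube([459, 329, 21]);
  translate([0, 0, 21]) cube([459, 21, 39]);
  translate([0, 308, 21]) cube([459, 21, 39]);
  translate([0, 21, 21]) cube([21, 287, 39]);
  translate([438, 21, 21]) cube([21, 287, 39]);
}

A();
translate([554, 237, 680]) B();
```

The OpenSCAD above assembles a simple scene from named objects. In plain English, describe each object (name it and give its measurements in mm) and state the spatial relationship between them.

A is a rectangular dining table. The top is 1567×803×30 mm with its upper surface at z = 680 mm. It stands on four 90×90 mm square legs, each inset 15 mm from the nearest pair of top edges, running from the floor to the underside of the top. Four apron rails, 90 mm thick and 87 mm tall, run between adjacent legs with their top edges flush with the underside of the top and their outer faces flush with the legs' outer faces.

B is an open storage box with external size 459×329×60 mm and wall thickness 21 mm (the base is also 21 mm thick). The base covers the whole footprint; the four walls stand on the base, with the y-facing walls full-width and the x-facing walls fitting between their inner faces.

The open box is on top of the table, centred.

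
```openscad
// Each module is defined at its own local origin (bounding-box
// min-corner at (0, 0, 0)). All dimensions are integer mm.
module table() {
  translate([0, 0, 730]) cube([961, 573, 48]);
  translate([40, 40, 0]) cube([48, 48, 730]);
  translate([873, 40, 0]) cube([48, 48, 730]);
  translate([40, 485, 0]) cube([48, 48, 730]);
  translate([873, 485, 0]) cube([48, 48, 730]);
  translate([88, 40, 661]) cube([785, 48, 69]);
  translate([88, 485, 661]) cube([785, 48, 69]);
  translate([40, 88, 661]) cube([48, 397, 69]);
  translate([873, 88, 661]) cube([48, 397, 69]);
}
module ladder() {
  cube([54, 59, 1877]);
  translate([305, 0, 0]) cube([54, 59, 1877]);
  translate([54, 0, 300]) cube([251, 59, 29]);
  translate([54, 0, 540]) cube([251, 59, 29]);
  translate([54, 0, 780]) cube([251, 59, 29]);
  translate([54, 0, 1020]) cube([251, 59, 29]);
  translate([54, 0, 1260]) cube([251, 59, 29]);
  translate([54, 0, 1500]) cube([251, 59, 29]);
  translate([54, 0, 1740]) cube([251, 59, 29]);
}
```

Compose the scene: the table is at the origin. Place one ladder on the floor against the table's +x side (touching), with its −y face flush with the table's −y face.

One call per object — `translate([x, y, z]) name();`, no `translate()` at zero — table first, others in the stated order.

table();
translate([961, 0, 0]) ladder();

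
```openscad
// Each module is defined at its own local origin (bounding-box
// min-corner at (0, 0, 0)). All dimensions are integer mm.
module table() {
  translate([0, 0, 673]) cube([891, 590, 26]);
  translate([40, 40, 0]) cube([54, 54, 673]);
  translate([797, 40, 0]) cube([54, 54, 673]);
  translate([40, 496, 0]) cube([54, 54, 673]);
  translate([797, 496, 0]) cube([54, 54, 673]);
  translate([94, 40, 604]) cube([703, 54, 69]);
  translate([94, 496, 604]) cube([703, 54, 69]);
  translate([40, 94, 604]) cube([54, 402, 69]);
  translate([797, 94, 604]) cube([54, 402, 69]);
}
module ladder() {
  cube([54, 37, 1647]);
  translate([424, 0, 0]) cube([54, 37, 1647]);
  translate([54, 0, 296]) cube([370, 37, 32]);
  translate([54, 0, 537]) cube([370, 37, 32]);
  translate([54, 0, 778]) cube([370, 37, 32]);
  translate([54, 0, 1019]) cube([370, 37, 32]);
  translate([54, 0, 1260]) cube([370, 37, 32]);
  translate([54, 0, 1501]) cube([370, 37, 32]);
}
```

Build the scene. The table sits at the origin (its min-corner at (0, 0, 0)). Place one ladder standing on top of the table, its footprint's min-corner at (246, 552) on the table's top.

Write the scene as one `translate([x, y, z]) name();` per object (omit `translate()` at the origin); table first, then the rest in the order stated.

table();
translate([246, 552, 699]) ladder();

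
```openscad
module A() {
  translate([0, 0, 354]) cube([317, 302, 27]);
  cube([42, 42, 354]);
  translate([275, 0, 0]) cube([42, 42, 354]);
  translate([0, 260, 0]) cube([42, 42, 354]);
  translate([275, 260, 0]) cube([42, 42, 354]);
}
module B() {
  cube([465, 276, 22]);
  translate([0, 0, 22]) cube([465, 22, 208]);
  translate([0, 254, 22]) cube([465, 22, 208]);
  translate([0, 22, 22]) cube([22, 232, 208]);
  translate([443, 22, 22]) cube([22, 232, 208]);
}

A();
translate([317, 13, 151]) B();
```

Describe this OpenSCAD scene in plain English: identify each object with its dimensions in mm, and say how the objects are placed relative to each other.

A is a four-legged stool. The seat is 317×302 mm, 27 mm thick, top at z = 381 mm. It stands on four square legs, each 42×42 mm in cross-section, from z = 0 to the seat underside, each flush with a corner of the seat.

B is an open-topped rectangular box: outside dimensions 465×276×230 mm, with a uniform wall and base thickness of 22 mm. The base is a full 465×276 slab on the floor; four walls sit on top of the base. The front and back walls (the −y and +y sides) span the full width; the two side walls fit between them.

The open box is beside the stool with their tops flush at z = 381.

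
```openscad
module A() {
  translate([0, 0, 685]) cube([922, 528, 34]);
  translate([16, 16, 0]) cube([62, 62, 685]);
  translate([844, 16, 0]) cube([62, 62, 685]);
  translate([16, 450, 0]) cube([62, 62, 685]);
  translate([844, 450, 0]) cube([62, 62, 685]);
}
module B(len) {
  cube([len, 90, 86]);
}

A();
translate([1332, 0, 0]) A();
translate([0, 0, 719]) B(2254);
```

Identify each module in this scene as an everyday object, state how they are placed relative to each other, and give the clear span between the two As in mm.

A is a table. B is a beam. A beam spans the tops of two tables. The clear span between the two tables is 410 mm.

Second table starts at x = 1332; first ends at x = 922; clear span = 1332 − 922 = 410 mm.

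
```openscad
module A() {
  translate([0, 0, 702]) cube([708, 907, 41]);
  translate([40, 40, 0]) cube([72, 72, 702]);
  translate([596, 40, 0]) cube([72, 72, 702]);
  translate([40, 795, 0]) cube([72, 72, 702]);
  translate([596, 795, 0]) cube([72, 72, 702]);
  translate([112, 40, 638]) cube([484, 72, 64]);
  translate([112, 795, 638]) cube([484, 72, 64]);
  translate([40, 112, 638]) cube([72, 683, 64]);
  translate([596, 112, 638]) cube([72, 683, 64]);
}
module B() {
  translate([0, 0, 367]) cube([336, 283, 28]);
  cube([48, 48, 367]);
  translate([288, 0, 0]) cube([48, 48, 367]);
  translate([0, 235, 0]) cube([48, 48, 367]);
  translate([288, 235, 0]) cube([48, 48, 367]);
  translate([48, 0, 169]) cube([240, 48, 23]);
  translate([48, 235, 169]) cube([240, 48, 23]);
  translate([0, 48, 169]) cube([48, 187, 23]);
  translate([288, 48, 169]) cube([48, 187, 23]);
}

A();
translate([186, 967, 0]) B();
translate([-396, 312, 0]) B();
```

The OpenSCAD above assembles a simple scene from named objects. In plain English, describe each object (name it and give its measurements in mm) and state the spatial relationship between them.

A is a rectangular dining table. The top is 708×907×41 mm with its upper surface at z = 743 mm. It stands on four 72×72 mm square legs, each inset 40 mm from the nearest pair of top edges, running from the floor to the underside of the top. Four apron rails, 72 mm thick and 64 mm tall, run between adjacent legs with their top edges flush with the underside of the top and their outer faces flush with the legs' outer faces.

B is a simple wooden stool: a rectangular seat 336 mm (x) by 283 mm (y), 28 mm thick, top face at z = 395 mm, on four square legs, each 48×48 mm in cross-section. The legs rest on z = 0, each flush with a corner of the seat. Four stretchers, 48 mm wide and 23 mm tall, connect adjacent legs with their undersides at z = 169 mm, each running between the inner faces of the legs it joins and aligned with the legs' outer faces on the other axis.

Two stools sit around the table at the +y, −x sides.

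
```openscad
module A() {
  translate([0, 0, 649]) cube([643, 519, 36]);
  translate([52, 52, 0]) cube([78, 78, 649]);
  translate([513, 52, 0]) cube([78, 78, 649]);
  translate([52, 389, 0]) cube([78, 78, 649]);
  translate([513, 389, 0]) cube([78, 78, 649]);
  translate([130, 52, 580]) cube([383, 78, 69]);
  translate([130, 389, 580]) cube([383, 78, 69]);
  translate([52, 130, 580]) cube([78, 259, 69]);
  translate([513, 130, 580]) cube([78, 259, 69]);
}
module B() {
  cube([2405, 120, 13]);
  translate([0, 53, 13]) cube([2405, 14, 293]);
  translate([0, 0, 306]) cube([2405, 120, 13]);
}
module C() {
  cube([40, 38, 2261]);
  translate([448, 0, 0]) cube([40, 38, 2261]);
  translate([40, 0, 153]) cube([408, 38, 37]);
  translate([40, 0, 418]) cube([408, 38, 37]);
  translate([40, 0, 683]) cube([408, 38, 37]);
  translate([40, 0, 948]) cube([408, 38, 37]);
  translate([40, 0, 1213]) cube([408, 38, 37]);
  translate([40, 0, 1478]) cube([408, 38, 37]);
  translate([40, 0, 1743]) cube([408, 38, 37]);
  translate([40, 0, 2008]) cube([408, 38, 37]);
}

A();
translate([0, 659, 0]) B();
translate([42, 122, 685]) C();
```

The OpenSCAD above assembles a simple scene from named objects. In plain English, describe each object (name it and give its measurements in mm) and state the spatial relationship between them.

A is a table with a 643×519 mm rectangular top, 36 mm thick, top surface at z = 685 mm, supported by four 78×78 mm square legs, each inset 52 mm from the nearest pair of top edges, running from the floor. Four apron rails, 78 mm thick and 69 mm tall, run between adjacent legs with their top edges flush with the underside of the top and their outer faces flush with the legs' outer faces.

B is an I-beam lying along x, 2405 mm long. Overall section height 319 mm. Two flanges 120 mm wide (y) and 13 mm thick, one on the floor and one at the top; a web 14 mm thick runs between them, centred on the flange width.

C is a straight ladder. Two 40×38 mm vertical rails, 2261 mm tall, stand 488 mm apart (outside-to-outside) with their front faces coplanar on the −y side. 8 rungs, each 38 mm deep and 37 mm tall, span between the inner faces of the rails, front faces flush with the rails. The lowest rung's underside is at z = 153 mm and rungs are spaced 265 mm apart (underside to underside).

The I-beam is on the floor beside the table on its +y side. The ladder is on top of the table.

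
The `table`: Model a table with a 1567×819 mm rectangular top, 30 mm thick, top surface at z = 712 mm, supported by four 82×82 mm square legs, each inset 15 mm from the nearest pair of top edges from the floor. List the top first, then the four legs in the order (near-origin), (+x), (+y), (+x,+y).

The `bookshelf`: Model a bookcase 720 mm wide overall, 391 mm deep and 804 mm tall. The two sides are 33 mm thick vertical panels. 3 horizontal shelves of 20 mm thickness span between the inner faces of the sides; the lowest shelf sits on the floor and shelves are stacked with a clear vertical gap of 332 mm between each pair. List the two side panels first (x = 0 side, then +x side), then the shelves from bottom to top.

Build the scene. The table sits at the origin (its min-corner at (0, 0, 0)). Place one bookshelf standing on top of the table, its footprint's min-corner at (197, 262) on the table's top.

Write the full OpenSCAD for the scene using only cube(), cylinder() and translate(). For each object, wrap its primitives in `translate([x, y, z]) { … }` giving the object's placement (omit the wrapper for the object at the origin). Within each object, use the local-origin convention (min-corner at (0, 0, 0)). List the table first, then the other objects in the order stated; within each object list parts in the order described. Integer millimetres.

translate([0, 0, 682]) cube([1567, 819, 30]);
translate([15, 15, 0]) cube([82, 82, 682]);
translate([1470, 15, 0]) cube([82, 82, 682]);
translate([15, 722, 0]) cube([82, 82, 682]);
translate([1470, 722, 0]) cube([82, 82, 682]);
translate([197, 262, 712]) {
  cube([33, 391, 804]);
  translate([687, 0, 0]) cube([33, 391, 804]);
  translate([33, 0, 0]) cube([654, 391, 20]);
  translate([33, 0, 352]) cube([654, 391, 20]);
  translate([33, 0, 704]) cube([654, 391, 20]);
}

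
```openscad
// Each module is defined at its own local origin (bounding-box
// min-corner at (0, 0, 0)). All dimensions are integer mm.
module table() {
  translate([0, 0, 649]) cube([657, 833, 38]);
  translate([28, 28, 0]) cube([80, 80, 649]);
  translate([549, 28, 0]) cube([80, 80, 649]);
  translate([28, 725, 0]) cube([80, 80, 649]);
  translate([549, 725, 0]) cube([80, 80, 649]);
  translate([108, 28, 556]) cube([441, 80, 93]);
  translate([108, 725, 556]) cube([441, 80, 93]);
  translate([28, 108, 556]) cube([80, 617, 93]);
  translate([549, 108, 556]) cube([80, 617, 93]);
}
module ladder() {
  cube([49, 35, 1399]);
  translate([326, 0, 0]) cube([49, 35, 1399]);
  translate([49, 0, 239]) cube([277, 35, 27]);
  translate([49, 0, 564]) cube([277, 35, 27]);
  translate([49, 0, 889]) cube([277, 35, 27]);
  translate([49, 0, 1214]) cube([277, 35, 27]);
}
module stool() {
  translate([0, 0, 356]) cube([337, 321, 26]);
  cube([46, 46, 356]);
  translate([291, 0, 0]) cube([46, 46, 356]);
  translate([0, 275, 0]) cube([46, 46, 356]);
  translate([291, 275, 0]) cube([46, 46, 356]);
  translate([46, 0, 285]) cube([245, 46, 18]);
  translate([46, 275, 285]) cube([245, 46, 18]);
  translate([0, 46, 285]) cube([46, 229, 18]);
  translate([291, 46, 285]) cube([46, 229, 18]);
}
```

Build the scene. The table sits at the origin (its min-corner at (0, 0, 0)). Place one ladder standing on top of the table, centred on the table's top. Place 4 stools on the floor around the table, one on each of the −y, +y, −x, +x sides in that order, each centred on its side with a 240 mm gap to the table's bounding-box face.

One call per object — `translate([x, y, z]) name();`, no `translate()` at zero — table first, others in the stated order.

table();
translate([141, 399, 687]) ladder();
translate([160, -561, 0]) stool();
translate([160, 1073, 0]) stool();
translate([-577, 256, 0]) stool();
translate([897, 256, 0]) stool();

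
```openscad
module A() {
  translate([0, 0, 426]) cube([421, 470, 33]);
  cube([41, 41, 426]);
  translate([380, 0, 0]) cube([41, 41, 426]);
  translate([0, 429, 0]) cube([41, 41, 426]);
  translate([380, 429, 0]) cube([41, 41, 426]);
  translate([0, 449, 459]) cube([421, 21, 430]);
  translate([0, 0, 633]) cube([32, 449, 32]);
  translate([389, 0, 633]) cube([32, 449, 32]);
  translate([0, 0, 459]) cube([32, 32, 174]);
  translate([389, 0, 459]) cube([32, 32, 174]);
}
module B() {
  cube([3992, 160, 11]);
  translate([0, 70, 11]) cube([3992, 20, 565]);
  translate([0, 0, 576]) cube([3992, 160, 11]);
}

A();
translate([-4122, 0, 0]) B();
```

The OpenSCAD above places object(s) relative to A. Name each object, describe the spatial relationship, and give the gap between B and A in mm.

A is a chair. B is an I-beam. The I-beam is on the floor beside the chair on its −x side. The gap between the I-beam and the chair is 130 mm.

The I-beam's nearest face is 130 mm from the chair's −x face.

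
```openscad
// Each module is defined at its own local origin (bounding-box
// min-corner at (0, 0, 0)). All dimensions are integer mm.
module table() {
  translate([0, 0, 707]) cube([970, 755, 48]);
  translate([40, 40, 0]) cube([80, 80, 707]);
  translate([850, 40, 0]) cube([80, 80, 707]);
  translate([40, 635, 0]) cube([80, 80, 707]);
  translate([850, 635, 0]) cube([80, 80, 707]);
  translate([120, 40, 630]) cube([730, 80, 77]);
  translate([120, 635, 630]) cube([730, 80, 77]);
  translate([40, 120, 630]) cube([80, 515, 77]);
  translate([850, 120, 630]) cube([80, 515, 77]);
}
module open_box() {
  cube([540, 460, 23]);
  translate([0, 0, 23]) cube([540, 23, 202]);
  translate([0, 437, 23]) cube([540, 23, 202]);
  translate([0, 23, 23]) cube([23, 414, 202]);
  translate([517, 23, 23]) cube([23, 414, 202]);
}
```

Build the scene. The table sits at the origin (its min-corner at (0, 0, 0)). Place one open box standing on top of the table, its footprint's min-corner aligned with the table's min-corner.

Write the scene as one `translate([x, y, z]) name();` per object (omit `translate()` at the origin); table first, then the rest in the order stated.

table();
translate([0, 0, 755]) open_box();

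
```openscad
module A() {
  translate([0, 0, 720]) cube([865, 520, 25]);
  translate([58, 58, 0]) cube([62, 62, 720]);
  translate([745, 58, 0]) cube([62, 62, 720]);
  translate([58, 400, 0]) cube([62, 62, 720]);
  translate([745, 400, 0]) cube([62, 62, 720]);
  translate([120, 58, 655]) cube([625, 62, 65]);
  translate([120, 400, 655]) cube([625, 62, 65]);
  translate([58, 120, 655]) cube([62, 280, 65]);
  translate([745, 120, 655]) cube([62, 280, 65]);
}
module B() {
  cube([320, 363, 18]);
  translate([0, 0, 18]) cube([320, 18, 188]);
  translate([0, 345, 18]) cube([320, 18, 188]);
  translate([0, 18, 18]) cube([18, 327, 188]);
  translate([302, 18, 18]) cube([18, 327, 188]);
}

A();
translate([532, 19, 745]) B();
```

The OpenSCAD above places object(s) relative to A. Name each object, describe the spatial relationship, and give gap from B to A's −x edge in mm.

A is a table. B is an open box. The open box is on top of the table. The gap from the open box to the table's −x edge is 532 mm.

The open box's min-x is at 532; the table's min-x is 0; gap = 532 mm.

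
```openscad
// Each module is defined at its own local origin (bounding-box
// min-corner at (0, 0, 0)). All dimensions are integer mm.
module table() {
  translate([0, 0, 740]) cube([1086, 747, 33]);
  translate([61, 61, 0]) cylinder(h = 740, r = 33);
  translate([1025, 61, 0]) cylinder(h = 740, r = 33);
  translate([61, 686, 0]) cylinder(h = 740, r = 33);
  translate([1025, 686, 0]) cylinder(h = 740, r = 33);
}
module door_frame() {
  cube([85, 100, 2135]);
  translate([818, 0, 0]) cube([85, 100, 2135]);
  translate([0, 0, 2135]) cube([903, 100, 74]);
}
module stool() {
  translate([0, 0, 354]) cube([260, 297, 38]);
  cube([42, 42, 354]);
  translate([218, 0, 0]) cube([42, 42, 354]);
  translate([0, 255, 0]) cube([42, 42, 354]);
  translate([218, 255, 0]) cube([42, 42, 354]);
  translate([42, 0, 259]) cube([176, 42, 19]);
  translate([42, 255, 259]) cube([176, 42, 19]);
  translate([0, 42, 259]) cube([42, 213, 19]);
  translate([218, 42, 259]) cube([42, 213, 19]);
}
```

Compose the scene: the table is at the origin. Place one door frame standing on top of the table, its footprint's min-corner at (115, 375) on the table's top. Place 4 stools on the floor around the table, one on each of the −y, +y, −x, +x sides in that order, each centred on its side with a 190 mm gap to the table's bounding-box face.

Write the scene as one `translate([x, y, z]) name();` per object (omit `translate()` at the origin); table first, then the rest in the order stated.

table();
translate([115, 375, 773]) door_frame();
translate([413, -487, 0]) stool();
translate([413, 937, 0]) stool();
translate([-450, 225, 0]) stool();
translate([1276, 225, 0]) stool();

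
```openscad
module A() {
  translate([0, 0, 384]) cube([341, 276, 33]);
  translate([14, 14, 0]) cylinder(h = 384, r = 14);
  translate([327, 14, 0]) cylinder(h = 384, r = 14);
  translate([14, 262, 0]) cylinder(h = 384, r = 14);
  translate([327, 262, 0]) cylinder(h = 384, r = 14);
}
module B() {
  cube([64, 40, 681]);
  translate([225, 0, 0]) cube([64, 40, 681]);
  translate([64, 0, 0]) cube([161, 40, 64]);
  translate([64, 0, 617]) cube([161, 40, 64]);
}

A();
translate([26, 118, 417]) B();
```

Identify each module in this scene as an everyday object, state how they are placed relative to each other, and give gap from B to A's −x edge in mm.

The picture frame's min-x is at 26; the stool's min-x is 0; gap = 26 mm.

A is a stool. B is a picture frame. The picture frame is on top of the stool, centred. The gap from the picture frame to the stool's −x edge is 26 mm.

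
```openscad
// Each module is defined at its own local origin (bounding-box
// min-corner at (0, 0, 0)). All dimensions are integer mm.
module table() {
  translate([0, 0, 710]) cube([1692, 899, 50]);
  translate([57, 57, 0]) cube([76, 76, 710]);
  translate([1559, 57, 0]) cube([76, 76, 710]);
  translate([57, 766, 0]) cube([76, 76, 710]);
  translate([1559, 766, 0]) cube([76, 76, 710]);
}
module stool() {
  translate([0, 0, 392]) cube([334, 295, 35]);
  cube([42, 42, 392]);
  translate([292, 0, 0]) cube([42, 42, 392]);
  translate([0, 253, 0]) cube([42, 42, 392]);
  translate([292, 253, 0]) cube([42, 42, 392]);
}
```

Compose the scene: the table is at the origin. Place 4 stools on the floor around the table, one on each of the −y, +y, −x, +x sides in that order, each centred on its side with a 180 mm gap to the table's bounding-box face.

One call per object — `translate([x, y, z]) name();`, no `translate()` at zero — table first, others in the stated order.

table();
translate([679, -475, 0]) stool();
translate([679, 1079, 0]) stool();
translate([-514, 302, 0]) stool();
translate([1872, 302, 0]) stool();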